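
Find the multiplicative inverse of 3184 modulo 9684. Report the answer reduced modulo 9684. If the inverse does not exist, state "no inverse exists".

Euclidean algorithm on 9684, 3184:
9684 = 3×3184 + 132
3184 = 24×132 + 16
132 = 8×16 + 4
16 = 4×4 + 0
gcd(3184, 9684) = 4 ≠ 1, so 3184 has no multiplicative inverse modulo 9684.

no inverse exists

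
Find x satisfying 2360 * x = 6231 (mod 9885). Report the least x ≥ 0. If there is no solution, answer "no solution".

gcd(2360, 9885):
9885 = 4·2360 + 445
2360 = 5·445 + 135
445 = 3·135 + 40
135 = 3·40 + 15
40 = 2·15 + 10
15 = 1·10 + 5
10 = 2·5 + 0
gcd = 5, but 5 ∤ 6231, so the congruence has no solution.

no solution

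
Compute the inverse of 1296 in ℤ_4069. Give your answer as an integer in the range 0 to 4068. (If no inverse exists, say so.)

gcd(4069, 1296) by repeated division:
4069 = 3·1296 + 181
1296 = 7·181 + 29
181 = 6·29 + 7
29 = 4·7 + 1
7 = 7·1 + 0
gcd = 1, so the inverse exists. Back-substitute:
1 = 29 − 4·7
1 = −4·181 + 25·29
1 = 25·1296 − 179·181
1 = −179·4069 + 562·1296
So 1296·562 ≡ 1 (mod 4069).

562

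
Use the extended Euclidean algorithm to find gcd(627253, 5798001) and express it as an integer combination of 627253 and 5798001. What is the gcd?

11

Repeated division:
5798001 = 9×627253 + 152724
627253 = 4×152724 + 16357
152724 = 9×16357 + 5511
16357 = 2×5511 + 5335
5511 = 1×5335 + 176
5335 = 30×176 + 55
176 = 3×55 + 11
55 = 5×11 + 0
gcd(627253, 5798001) = 11.
Working backward:
11 = 176 − 3·55
11 = −3·5335 + 91·176
11 = 91·5511 − 94·5335
11 = −94·16357 + 279·5511
11 = 279·152724 − 2605·16357
11 = −2605·627253 + 10699·152724
11 = 10699·5798001 − 98896·627253
So 11 = (10699)·5798001 + (-98896)·627253.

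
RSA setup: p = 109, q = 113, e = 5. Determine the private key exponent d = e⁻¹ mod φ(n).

9677

φ(n) = (p−1)(q−1) = 108·112 = 12096.
Need d with 5·d ≡ 1 (mod 12096). Apply the extended Euclidean algorithm:
12096 = 2419×5 + 1
5 = 5×1 + 0
Back-substitute:
1 = 12096 − 2419·5
So 5·(-2419) ≡ 1 (mod 12096), hence d ≡ -2419 ≡ 9677 (mod 12096).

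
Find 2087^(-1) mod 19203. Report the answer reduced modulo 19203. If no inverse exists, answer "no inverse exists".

14768

Run Euclid on (19203, 2087):
19203 = 9*2087 + 420
2087 = 4*420 + 407
420 = 1*407 + 13
407 = 31*13 + 4
13 = 3*4 + 1
4 = 4*1 + 0
gcd = 1, so the inverse exists. Back-substitute:
1 = 13 − 3·4
1 = −3·407 + 94·13
1 = 94·420 − 97·407
1 = −97·2087 + 482·420
1 = 482·19203 − 4435·2087
So 2087·(-4435) ≡ 1 (mod 19203), and -4435 ≡ 14768 (mod 19203).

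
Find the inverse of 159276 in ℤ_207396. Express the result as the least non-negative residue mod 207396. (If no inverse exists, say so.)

Euclidean algorithm on 207396, 159276:
207396 = 1·159276 + 48120
159276 = 3·48120 + 14916
48120 = 3·14916 + 3372
14916 = 4·3372 + 1428
3372 = 2·1428 + 516
1428 = 2·516 + 396
516 = 1·396 + 120
396 = 3·120 + 36
120 = 3·36 + 12
36 = 3·12 + 0
Since gcd = 12 > 1, 159276 is not a unit mod 207396.

no inverse exists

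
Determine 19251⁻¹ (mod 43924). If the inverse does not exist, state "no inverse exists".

37111

Extended Euclidean algorithm:
43924 = 2·19251 + 5422
19251 = 3·5422 + 2985
5422 = 1·2985 + 2437
2985 = 1·2437 + 548
2437 = 4·548 + 245
548 = 2·245 + 58
245 = 4·58 + 13
58 = 4·13 + 6
13 = 2·6 + 1
6 = 6·1 + 0
gcd = 1, so the inverse exists. Back-substitute:
1 = 13 − 2·6
1 = −2·58 + 9·13
1 = 9·245 − 38·58
1 = −38·548 + 85·245
1 = 85·2437 − 378·548
1 = −378·2985 + 463·2437
1 = 463·5422 − 841·2985
1 = −841·19251 + 2986·5422
1 = 2986·43924 − 6813·19251
Hence 19251⁻¹ ≡ -6813 ≡ 37111 (mod 43924).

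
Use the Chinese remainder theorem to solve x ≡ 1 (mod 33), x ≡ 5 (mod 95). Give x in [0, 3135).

Write x = 1 + 33·k. Then 33·k ≡ 5 − 1 ≡ 4 (mod 95).
Need 33⁻¹ mod 95. Extended Euclid on (95, 33):
95 = 2×33 + 29
33 = 1×29 + 4
29 = 7×4 + 1
4 = 4×1 + 0
Back-substitute:
1 = 29 − 7·4
1 = −7·33 + 8·29
1 = 8·95 − 23·33
33⁻¹ ≡ 72 (mod 95), so k ≡ 72·4 ≡ 3 (mod 95).
x = 1 + 33·3 = 100.

100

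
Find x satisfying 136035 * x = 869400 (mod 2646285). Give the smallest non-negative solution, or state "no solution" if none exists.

107095

First find gcd(136035, 2646285):
2646285 = 19·136035 + 61620
136035 = 2·61620 + 12795
61620 = 4·12795 + 10440
12795 = 1·10440 + 2355
10440 = 4·2355 + 1020
2355 = 2·1020 + 315
1020 = 3·315 + 75
315 = 4·75 + 15
75 = 5·15 + 0
gcd = 15 and 15 | 869400, so solutions exist. Divide through by 15: 9069x ≡ 57960 (mod 176419).
Now find 9069⁻¹ mod 176419:
176419 = 19*9069 + 4108
9069 = 2*4108 + 853
4108 = 4*853 + 696
853 = 1*696 + 157
696 = 4*157 + 68
157 = 2*68 + 21
68 = 3*21 + 5
21 = 4*5 + 1
5 = 5*1 + 0
Back-substitute:
1 = 21 − 4·5
1 = −4·68 + 13·21
1 = 13·157 − 30·68
1 = −30·696 + 133·157
1 = 133·853 − 163·696
1 = −163·4108 + 785·853
1 = 785·9069 − 1733·4108
1 = −1733·176419 + 33712·9069
So 9069⁻¹ ≡ 33712 (mod 176419).
Then x ≡ 33712·57960 ≡ 107095 (mod 176419); the smallest non-negative solution is x = 107095.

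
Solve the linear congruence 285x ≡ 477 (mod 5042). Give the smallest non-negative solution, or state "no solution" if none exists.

First find gcd(285, 5042):
5042 = 17*285 + 197
285 = 1*197 + 88
197 = 2*88 + 21
88 = 4*21 + 4
21 = 5*4 + 1
4 = 4*1 + 0
gcd = 1, so a unique solution mod 5042 exists.
Back-substitute for the Bézout coefficients:
1 = 21 − 5·4
1 = −5·88 + 21·21
1 = 21·197 − 47·88
1 = −47·285 + 68·197
1 = 68·5042 − 1203·285
So 285·(-1203) ≡ 1 (mod 5042), giving 285⁻¹ ≡ 3839.
x ≡ 285⁻¹·477 ≡ 3839·477 ≡ 957 (mod 5042).

957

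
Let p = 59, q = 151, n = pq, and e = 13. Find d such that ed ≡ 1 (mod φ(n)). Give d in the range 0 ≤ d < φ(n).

φ(n) = (p−1)(q−1) = 58·150 = 8700.
Need d with 13·d ≡ 1 (mod 8700). Apply the extended Euclidean algorithm:
8700 = 669×13 + 3
13 = 4×3 + 1
3 = 3×1 + 0
Back-substitute:
1 = 13 − 4·3
1 = −4·8700 + 2677·13
So 13·2677 ≡ 1 (mod 8700), hence d = 2677.

2677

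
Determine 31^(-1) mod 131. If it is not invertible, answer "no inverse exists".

Apply the Euclidean algorithm to 131 and 31:
131 = 4×31 + 7
31 = 4×7 + 3
7 = 2×3 + 1
3 = 3×1 + 0
The gcd is 1. Working backward:
1 = 7 − 2·3
1 = −2·31 + 9·7
1 = 9·131 − 38·31
Hence 31⁻¹ ≡ -38 ≡ 93 (mod 131).

93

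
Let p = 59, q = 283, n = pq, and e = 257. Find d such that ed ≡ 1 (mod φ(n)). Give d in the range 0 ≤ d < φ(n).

11201

φ(n) = (p−1)(q−1) = 58·282 = 16356.
Need d with 257·d ≡ 1 (mod 16356). Apply the extended Euclidean algorithm:
16356 = 63·257 + 165
257 = 1·165 + 92
165 = 1·92 + 73
92 = 1·73 + 19
73 = 3·19 + 16
19 = 1·16 + 3
16 = 5·3 + 1
3 = 3·1 + 0
Back-substitute:
1 = 16 − 5·3
1 = −5·19 + 6·16
1 = 6·73 − 23·19
1 = −23·92 + 29·73
1 = 29·165 − 52·92
1 = −52·257 + 81·165
1 = 81·16356 − 5155·257
So 257·(-5155) ≡ 1 (mod 16356), hence d ≡ -5155 ≡ 11201 (mod 16356).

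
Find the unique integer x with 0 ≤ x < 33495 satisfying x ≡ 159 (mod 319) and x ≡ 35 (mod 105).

23765

Write x = 159 + 319·k. Then 319·k ≡ 35 − 159 ≡ 86 (mod 105).
Need 319⁻¹ mod 105. Extended Euclid on (105, 4):
105 = 26·4 + 1
4 = 4·1 + 0
Back-substitute:
1 = 105 − 26·4
319⁻¹ ≡ 79 (mod 105), so k ≡ 79·86 ≡ 74 (mod 105).
x = 159 + 319·74 = 23765.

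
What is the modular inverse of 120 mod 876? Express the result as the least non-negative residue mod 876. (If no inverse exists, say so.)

no inverse exists

Compute gcd(120, 876):
876 = 7×120 + 36
120 = 3×36 + 12
36 = 3×12 + 0
The gcd is 12, not 1, hence no inverse exists.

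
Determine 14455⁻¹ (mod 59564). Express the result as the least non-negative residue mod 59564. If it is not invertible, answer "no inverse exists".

14447

gcd(59564, 14455) by repeated division:
59564 = 4×14455 + 1744
14455 = 8×1744 + 503
1744 = 3×503 + 235
503 = 2×235 + 33
235 = 7×33 + 4
33 = 8×4 + 1
4 = 4×1 + 0
gcd = 1, so the inverse exists. Back-substitute:
1 = 33 − 8·4
1 = −8·235 + 57·33
1 = 57·503 − 122·235
1 = −122·1744 + 423·503
1 = 423·14455 − 3506·1744
1 = −3506·59564 + 14447·14455
So 14455·14447 ≡ 1 (mod 59564).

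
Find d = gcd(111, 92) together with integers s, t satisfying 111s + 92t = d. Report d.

1

Apply Euclid's algorithm to 111 and 92:
111 = 1×92 + 19
92 = 4×19 + 16
19 = 1×16 + 3
16 = 5×3 + 1
3 = 3×1 + 0
gcd(111, 92) = 1.
Working backward:
1 = 16 − 5·3
1 = −5·19 + 6·16
1 = 6·92 − 29·19
1 = −29·111 + 35·92
So 1 = (-29)·111 + (35)·92.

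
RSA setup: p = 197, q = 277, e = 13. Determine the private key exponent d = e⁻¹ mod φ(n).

16645

φ(n) = (p−1)(q−1) = 196·276 = 54096.
Need d with 13·d ≡ 1 (mod 54096). Apply the extended Euclidean algorithm:
54096 = 4161*13 + 3
13 = 4*3 + 1
3 = 3*1 + 0
Back-substitute:
1 = 13 − 4·3
1 = −4·54096 + 16645·13
So 13·16645 ≡ 1 (mod 54096), hence d = 16645.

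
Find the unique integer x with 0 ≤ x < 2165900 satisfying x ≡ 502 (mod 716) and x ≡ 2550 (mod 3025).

Write x = 502 + 716·k. Then 716·k ≡ 2550 − 502 ≡ 2048 (mod 3025).
Need 716⁻¹ mod 3025. Extended Euclid on (3025, 716):
3025 = 4×716 + 161
716 = 4×161 + 72
161 = 2×72 + 17
72 = 4×17 + 4
17 = 4×4 + 1
4 = 4×1 + 0
Back-substitute:
1 = 17 − 4·4
1 = −4·72 + 17·17
1 = 17·161 − 38·72
1 = −38·716 + 169·161
1 = 169·3025 − 714·716
716⁻¹ ≡ 2311 (mod 3025), so k ≡ 2311·2048 ≡ 1828 (mod 3025).
x = 502 + 716·1828 = 1309350.

1309350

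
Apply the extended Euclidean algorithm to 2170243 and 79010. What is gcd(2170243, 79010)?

1

Apply Euclid's algorithm to 2170243 and 79010:
2170243 = 27·79010 + 36973
79010 = 2·36973 + 5064
36973 = 7·5064 + 1525
5064 = 3·1525 + 489
1525 = 3·489 + 58
489 = 8·58 + 25
58 = 2·25 + 8
25 = 3·8 + 1
8 = 8·1 + 0
gcd(2170243, 79010) = 1.
Back-substituting:
1 = 25 − 3·8
1 = −3·58 + 7·25
1 = 7·489 − 59·58
1 = −59·1525 + 184·489
1 = 184·5064 − 611·1525
1 = −611·36973 + 4461·5064
1 = 4461·79010 − 9533·36973
1 = −9533·2170243 + 261852·79010
So 1 = (-9533)·2170243 + (261852)·79010.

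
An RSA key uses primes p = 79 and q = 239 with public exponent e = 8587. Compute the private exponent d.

φ(n) = (p−1)(q−1) = 78·238 = 18564.
Need d with 8587·d ≡ 1 (mod 18564). Apply the extended Euclidean algorithm:
18564 = 2·8587 + 1390
8587 = 6·1390 + 247
1390 = 5·247 + 155
247 = 1·155 + 92
155 = 1·92 + 63
92 = 1·63 + 29
63 = 2·29 + 5
29 = 5·5 + 4
5 = 1·4 + 1
4 = 4·1 + 0
Back-substitute:
1 = 5 − 4
1 = −29 + 6·5
1 = 6·63 − 13·29
1 = −13·92 + 19·63
1 = 19·155 − 32·92
1 = −32·247 + 51·155
1 = 51·1390 − 287·247
1 = −287·8587 + 1773·1390
1 = 1773·18564 − 3833·8587
So 8587·(-3833) ≡ 1 (mod 18564), hence d ≡ -3833 ≡ 14731 (mod 18564).

14731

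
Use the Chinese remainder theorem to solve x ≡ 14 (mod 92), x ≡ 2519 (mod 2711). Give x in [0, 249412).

Write x = 14 + 92·k. Then 92·k ≡ 2519 − 14 ≡ 2505 (mod 2711).
Need 92⁻¹ mod 2711. Extended Euclid on (2711, 92):
2711 = 29*92 + 43
92 = 2*43 + 6
43 = 7*6 + 1
6 = 6*1 + 0
Back-substitute:
1 = 43 − 7·6
1 = −7·92 + 15·43
1 = 15·2711 − 442·92
92⁻¹ ≡ 2269 (mod 2711), so k ≡ 2269·2505 ≡ 1589 (mod 2711).
x = 14 + 92·1589 = 146202.

146202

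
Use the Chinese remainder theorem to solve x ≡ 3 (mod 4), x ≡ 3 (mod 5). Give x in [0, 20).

3

Write x = 3 + 4·k. Then 4·k ≡ 3 − 3 ≡ 0 (mod 5).
Need 4⁻¹ mod 5. Extended Euclid on (5, 4):
5 = 1×4 + 1
4 = 4×1 + 0
Back-substitute:
1 = 5 − 4
4⁻¹ ≡ 4 (mod 5), so k ≡ 4·0 ≡ 0 (mod 5).
x = 3 + 4·0 = 3.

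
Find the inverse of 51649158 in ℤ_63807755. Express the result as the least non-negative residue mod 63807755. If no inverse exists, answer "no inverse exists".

Compute gcd(51649158, 63807755):
63807755 = 1·51649158 + 12158597
51649158 = 4·12158597 + 3014770
12158597 = 4·3014770 + 99517
3014770 = 30·99517 + 29260
99517 = 3·29260 + 11737
29260 = 2·11737 + 5786
11737 = 2·5786 + 165
5786 = 35·165 + 11
165 = 15·11 + 0
The gcd is 11, not 1, hence no inverse exists.

no inverse exists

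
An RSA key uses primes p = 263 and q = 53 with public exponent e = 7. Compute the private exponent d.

φ(n) = (p−1)(q−1) = 262·52 = 13624.
Need d with 7·d ≡ 1 (mod 13624). Apply the extended Euclidean algorithm:
13624 = 1946×7 + 2
7 = 3×2 + 1
2 = 2×1 + 0
Back-substitute:
1 = 7 − 3·2
1 = −3·13624 + 5839·7
So 7·5839 ≡ 1 (mod 13624), hence d = 5839.

5839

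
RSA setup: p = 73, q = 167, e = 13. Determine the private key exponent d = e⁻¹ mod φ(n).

4597

φ(n) = (p−1)(q−1) = 72·166 = 11952.
Need d with 13·d ≡ 1 (mod 11952). Apply the extended Euclidean algorithm:
11952 = 919·13 + 5
13 = 2·5 + 3
5 = 1·3 + 2
3 = 1·2 + 1
2 = 2·1 + 0
Back-substitute:
1 = 3 − 2
1 = −5 + 2·3
1 = 2·13 − 5·5
1 = −5·11952 + 4597·13
So 13·4597 ≡ 1 (mod 11952), hence d = 4597.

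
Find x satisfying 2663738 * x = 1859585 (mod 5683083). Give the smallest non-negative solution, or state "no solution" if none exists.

First find gcd(2663738, 5683083):
5683083 = 2·2663738 + 355607
2663738 = 7·355607 + 174489
355607 = 2·174489 + 6629
174489 = 26·6629 + 2135
6629 = 3·2135 + 224
2135 = 9·224 + 119
224 = 1·119 + 105
119 = 1·105 + 14
105 = 7·14 + 7
14 = 2·7 + 0
gcd = 7 and 7 | 1859585, so solutions exist. Divide through by 7: 380534x ≡ 265655 (mod 811869).
Now find 380534⁻¹ mod 811869:
811869 = 2*380534 + 50801
380534 = 7*50801 + 24927
50801 = 2*24927 + 947
24927 = 26*947 + 305
947 = 3*305 + 32
305 = 9*32 + 17
32 = 1*17 + 15
17 = 1*15 + 2
15 = 7*2 + 1
2 = 2*1 + 0
Back-substitute:
1 = 15 − 7·2
1 = −7·17 + 8·15
1 = 8·32 − 15·17
1 = −15·305 + 143·32
1 = 143·947 − 444·305
1 = −444·24927 + 11687·947
1 = 11687·50801 − 23818·24927
1 = −23818·380534 + 178413·50801
1 = 178413·811869 − 380644·380534
So 380534·(-380644) ≡ 1 (mod 811869), i.e. 380534⁻¹ ≡ 431225.
Then x ≡ 431225·265655 ≡ 737737 (mod 811869); the smallest non-negative solution is x = 737737.

737737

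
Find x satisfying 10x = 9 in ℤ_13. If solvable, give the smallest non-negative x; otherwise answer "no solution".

10

First find gcd(10, 13):
13 = 1×10 + 3
10 = 3×3 + 1
3 = 3×1 + 0
gcd = 1, so a unique solution mod 13 exists.
Back-substitute for the Bézout coefficients:
1 = 10 − 3·3
1 = −3·13 + 4·10
So 10·(4) ≡ 1 (mod 13), giving 10⁻¹ ≡ 4.
x ≡ 10⁻¹·9 ≡ 4·9 ≡ 10 (mod 13).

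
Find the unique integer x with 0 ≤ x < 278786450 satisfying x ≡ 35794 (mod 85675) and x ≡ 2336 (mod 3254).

Write x = 35794 + 85675·k. Then 85675·k ≡ 2336 − 35794 ≡ 2336 (mod 3254).
Need 85675⁻¹ mod 3254. Extended Euclid on (3254, 1071):
3254 = 3·1071 + 41
1071 = 26·41 + 5
41 = 8·5 + 1
5 = 5·1 + 0
Back-substitute:
1 = 41 − 8·5
1 = −8·1071 + 209·41
1 = 209·3254 − 635·1071
85675⁻¹ ≡ 2619 (mod 3254), so k ≡ 2619·2336 ≡ 464 (mod 3254).
x = 35794 + 85675·464 = 39788994.

39788994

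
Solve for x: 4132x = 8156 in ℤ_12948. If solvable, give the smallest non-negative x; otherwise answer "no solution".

2747

First find gcd(4132, 12948):
12948 = 3·4132 + 552
4132 = 7·552 + 268
552 = 2·268 + 16
268 = 16·16 + 12
16 = 1·12 + 4
12 = 3·4 + 0
gcd = 4 and 4 | 8156, so solutions exist. Divide through by 4: 1033x ≡ 2039 (mod 3237).
Now find 1033⁻¹ mod 3237:
3237 = 3×1033 + 138
1033 = 7×138 + 67
138 = 2×67 + 4
67 = 16×4 + 3
4 = 1×3 + 1
3 = 3×1 + 0
Back-substitute:
1 = 4 − 3
1 = −67 + 17·4
1 = 17·138 − 35·67
1 = −35·1033 + 262·138
1 = 262·3237 − 821·1033
So 1033·(-821) ≡ 1 (mod 3237), i.e. 1033⁻¹ ≡ 2416.
Then x ≡ 2416·2039 ≡ 2747 (mod 3237); the smallest non-negative solution is x = 2747.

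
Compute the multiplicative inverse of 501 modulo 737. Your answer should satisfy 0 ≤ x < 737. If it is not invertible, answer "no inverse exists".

178

gcd(737, 501) by repeated division:
737 = 1×501 + 236
501 = 2×236 + 29
236 = 8×29 + 4
29 = 7×4 + 1
4 = 4×1 + 0
The gcd is 1. Working backward:
1 = 29 − 7·4
1 = −7·236 + 57·29
1 = 57·501 − 121·236
1 = −121·737 + 178·501
So 501·178 ≡ 1 (mod 737).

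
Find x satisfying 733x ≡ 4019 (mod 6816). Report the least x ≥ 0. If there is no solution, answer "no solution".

First find gcd(733, 6816):
6816 = 9·733 + 219
733 = 3·219 + 76
219 = 2·76 + 67
76 = 1·67 + 9
67 = 7·9 + 4
9 = 2·4 + 1
4 = 4·1 + 0
gcd = 1, so a unique solution mod 6816 exists.
Back-substitute for the Bézout coefficients:
1 = 9 − 2·4
1 = −2·67 + 15·9
1 = 15·76 − 17·67
1 = −17·219 + 49·76
1 = 49·733 − 164·219
1 = −164·6816 + 1525·733
So 733·(1525) ≡ 1 (mod 6816), giving 733⁻¹ ≡ 1525.
x ≡ 733⁻¹·4019 ≡ 1525·4019 ≡ 1391 (mod 6816).

1391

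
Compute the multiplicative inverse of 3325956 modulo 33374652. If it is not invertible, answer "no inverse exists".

no inverse exists

Euclidean algorithm on 33374652, 3325956:
33374652 = 10*3325956 + 115092
3325956 = 28*115092 + 103380
115092 = 1*103380 + 11712
103380 = 8*11712 + 9684
11712 = 1*9684 + 2028
9684 = 4*2028 + 1572
2028 = 1*1572 + 456
1572 = 3*456 + 204
456 = 2*204 + 48
204 = 4*48 + 12
48 = 4*12 + 0
The gcd is 12, not 1, hence no inverse exists.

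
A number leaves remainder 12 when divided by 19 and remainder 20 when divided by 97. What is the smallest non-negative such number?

1475

Write x = 12 + 19·k. Then 19·k ≡ 20 − 12 ≡ 8 (mod 97).
Need 19⁻¹ mod 97. Extended Euclid on (97, 19):
97 = 5·19 + 2
19 = 9·2 + 1
2 = 2·1 + 0
Back-substitute:
1 = 19 − 9·2
1 = −9·97 + 46·19
19⁻¹ ≡ 46 (mod 97), so k ≡ 46·8 ≡ 77 (mod 97).
x = 12 + 19·77 = 1475.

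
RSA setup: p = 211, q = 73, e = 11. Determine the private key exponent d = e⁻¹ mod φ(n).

12371

φ(n) = (p−1)(q−1) = 210·72 = 15120.
Need d with 11·d ≡ 1 (mod 15120). Apply the extended Euclidean algorithm:
15120 = 1374·11 + 6
11 = 1·6 + 5
6 = 1·5 + 1
5 = 5·1 + 0
Back-substitute:
1 = 6 − 5
1 = −11 + 2·6
1 = 2·15120 − 2749·11
So 11·(-2749) ≡ 1 (mod 15120), hence d ≡ -2749 ≡ 12371 (mod 15120).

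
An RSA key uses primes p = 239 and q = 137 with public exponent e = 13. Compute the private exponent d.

φ(n) = (p−1)(q−1) = 238·136 = 32368.
Need d with 13·d ≡ 1 (mod 32368). Apply the extended Euclidean algorithm:
32368 = 2489*13 + 11
13 = 1*11 + 2
11 = 5*2 + 1
2 = 2*1 + 0
Back-substitute:
1 = 11 − 5·2
1 = −5·13 + 6·11
1 = 6·32368 − 14939·13
So 13·(-14939) ≡ 1 (mod 32368), hence d ≡ -14939 ≡ 17429 (mod 32368).

17429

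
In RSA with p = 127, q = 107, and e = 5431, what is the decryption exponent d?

φ(n) = (p−1)(q−1) = 126·106 = 13356.
Need d with 5431·d ≡ 1 (mod 13356). Apply the extended Euclidean algorithm:
13356 = 2×5431 + 2494
5431 = 2×2494 + 443
2494 = 5×443 + 279
443 = 1×279 + 164
279 = 1×164 + 115
164 = 1×115 + 49
115 = 2×49 + 17
49 = 2×17 + 15
17 = 1×15 + 2
15 = 7×2 + 1
2 = 2×1 + 0
Back-substitute:
1 = 15 − 7·2
1 = −7·17 + 8·15
1 = 8·49 − 23·17
1 = −23·115 + 54·49
1 = 54·164 − 77·115
1 = −77·279 + 131·164
1 = 131·443 − 208·279
1 = −208·2494 + 1171·443
1 = 1171·5431 − 2550·2494
1 = −2550·13356 + 6271·5431
So 5431·6271 ≡ 1 (mod 13356), hence d = 6271.

6271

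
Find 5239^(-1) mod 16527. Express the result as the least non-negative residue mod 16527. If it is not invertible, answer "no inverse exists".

Extended Euclidean algorithm:
16527 = 3*5239 + 810
5239 = 6*810 + 379
810 = 2*379 + 52
379 = 7*52 + 15
52 = 3*15 + 7
15 = 2*7 + 1
7 = 7*1 + 0
Since gcd(5239, 16527) = 1, back-substitute to write 1 as a combination:
1 = 15 − 2·7
1 = −2·52 + 7·15
1 = 7·379 − 51·52
1 = −51·810 + 109·379
1 = 109·5239 − 705·810
1 = −705·16527 + 2224·5239
So 5239·2224 ≡ 1 (mod 16527).

2224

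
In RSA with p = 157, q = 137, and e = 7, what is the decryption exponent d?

3031

φ(n) = (p−1)(q−1) = 156·136 = 21216.
Need d with 7·d ≡ 1 (mod 21216). Apply the extended Euclidean algorithm:
21216 = 3030×7 + 6
7 = 1×6 + 1
6 = 6×1 + 0
Back-substitute:
1 = 7 − 6
1 = −21216 + 3031·7
So 7·3031 ≡ 1 (mod 21216), hence d = 3031.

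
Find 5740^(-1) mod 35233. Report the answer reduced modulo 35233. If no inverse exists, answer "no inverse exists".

Apply the Euclidean algorithm to 35233 and 5740:
35233 = 6×5740 + 793
5740 = 7×793 + 189
793 = 4×189 + 37
189 = 5×37 + 4
37 = 9×4 + 1
4 = 4×1 + 0
gcd = 1, so the inverse exists. Back-substitute:
1 = 37 − 9·4
1 = −9·189 + 46·37
1 = 46·793 − 193·189
1 = −193·5740 + 1397·793
1 = 1397·35233 − 8575·5740
So 5740·(-8575) ≡ 1 (mod 35233), and -8575 ≡ 26658 (mod 35233).

26658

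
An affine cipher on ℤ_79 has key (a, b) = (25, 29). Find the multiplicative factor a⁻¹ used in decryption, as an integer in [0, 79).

Extended Euclidean algorithm:
79 = 3·25 + 4
25 = 6·4 + 1
4 = 4·1 + 0
The gcd is 1. Working backward:
1 = 25 − 6·4
1 = −6·79 + 19·25
So 25·19 ≡ 1 (mod 79).

19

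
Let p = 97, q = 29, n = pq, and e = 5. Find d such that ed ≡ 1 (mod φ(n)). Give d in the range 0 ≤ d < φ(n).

1613

φ(n) = (p−1)(q−1) = 96·28 = 2688.
Need d with 5·d ≡ 1 (mod 2688). Apply the extended Euclidean algorithm:
2688 = 537·5 + 3
5 = 1·3 + 2
3 = 1·2 + 1
2 = 2·1 + 0
Back-substitute:
1 = 3 − 2
1 = −5 + 2·3
1 = 2·2688 − 1075·5
So 5·(-1075) ≡ 1 (mod 2688), hence d ≡ -1075 ≡ 1613 (mod 2688).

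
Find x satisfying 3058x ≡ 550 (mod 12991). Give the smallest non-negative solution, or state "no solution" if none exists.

425

First find gcd(3058, 12991):
12991 = 4×3058 + 759
3058 = 4×759 + 22
759 = 34×22 + 11
22 = 2×11 + 0
gcd = 11 and 11 | 550, so solutions exist. Divide through by 11: 278x ≡ 50 (mod 1181).
Now find 278⁻¹ mod 1181:
1181 = 4·278 + 69
278 = 4·69 + 2
69 = 34·2 + 1
2 = 2·1 + 0
Back-substitute:
1 = 69 − 34·2
1 = −34·278 + 137·69
1 = 137·1181 − 582·278
So 278·(-582) ≡ 1 (mod 1181), i.e. 278⁻¹ ≡ 599.
Then x ≡ 599·50 ≡ 425 (mod 1181); the smallest non-negative solution is x = 425.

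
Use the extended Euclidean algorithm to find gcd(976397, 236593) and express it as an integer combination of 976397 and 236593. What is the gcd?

1

Apply Euclid's algorithm to 976397 and 236593:
976397 = 4*236593 + 30025
236593 = 7*30025 + 26418
30025 = 1*26418 + 3607
26418 = 7*3607 + 1169
3607 = 3*1169 + 100
1169 = 11*100 + 69
100 = 1*69 + 31
69 = 2*31 + 7
31 = 4*7 + 3
7 = 2*3 + 1
3 = 3*1 + 0
gcd(976397, 236593) = 1.
Back-substituting:
1 = 7 − 2·3
1 = −2·31 + 9·7
1 = 9·69 − 20·31
1 = −20·100 + 29·69
1 = 29·1169 − 339·100
1 = −339·3607 + 1046·1169
1 = 1046·26418 − 7661·3607
1 = −7661·30025 + 8707·26418
1 = 8707·236593 − 68610·30025
1 = −68610·976397 + 283147·236593
So 1 = (-68610)·976397 + (283147)·236593.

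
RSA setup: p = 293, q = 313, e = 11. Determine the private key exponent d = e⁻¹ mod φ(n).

41411

φ(n) = (p−1)(q−1) = 292·312 = 91104.
Need d with 11·d ≡ 1 (mod 91104). Apply the extended Euclidean algorithm:
91104 = 8282*11 + 2
11 = 5*2 + 1
2 = 2*1 + 0
Back-substitute:
1 = 11 − 5·2
1 = −5·91104 + 41411·11
So 11·41411 ≡ 1 (mod 91104), hence d = 41411.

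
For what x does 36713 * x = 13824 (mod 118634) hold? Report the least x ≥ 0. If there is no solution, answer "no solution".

First find gcd(36713, 118634):
118634 = 3*36713 + 8495
36713 = 4*8495 + 2733
8495 = 3*2733 + 296
2733 = 9*296 + 69
296 = 4*69 + 20
69 = 3*20 + 9
20 = 2*9 + 2
9 = 4*2 + 1
2 = 2*1 + 0
gcd = 1, so a unique solution mod 118634 exists.
Back-substitute for the Bézout coefficients:
1 = 9 − 4·2
1 = −4·20 + 9·9
1 = 9·69 − 31·20
1 = −31·296 + 133·69
1 = 133·2733 − 1228·296
1 = −1228·8495 + 3817·2733
1 = 3817·36713 − 16496·8495
1 = −16496·118634 + 53305·36713
So 36713·(53305) ≡ 1 (mod 118634), giving 36713⁻¹ ≡ 53305.
x ≡ 36713⁻¹·13824 ≡ 53305·13824 ≡ 52546 (mod 118634).

52546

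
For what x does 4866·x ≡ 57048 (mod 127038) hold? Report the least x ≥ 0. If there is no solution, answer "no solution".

First find gcd(4866, 127038):
127038 = 26·4866 + 522
4866 = 9·522 + 168
522 = 3·168 + 18
168 = 9·18 + 6
18 = 3·6 + 0
gcd = 6 and 6 | 57048, so solutions exist. Divide through by 6: 811x ≡ 9508 (mod 21173).
Now find 811⁻¹ mod 21173:
21173 = 26*811 + 87
811 = 9*87 + 28
87 = 3*28 + 3
28 = 9*3 + 1
3 = 3*1 + 0
Back-substitute:
1 = 28 − 9·3
1 = −9·87 + 28·28
1 = 28·811 − 261·87
1 = −261·21173 + 6814·811
So 811⁻¹ ≡ 6814 (mod 21173).
Then x ≡ 6814·9508 ≡ 19305 (mod 21173); the smallest non-negative solution is x = 19305.

19305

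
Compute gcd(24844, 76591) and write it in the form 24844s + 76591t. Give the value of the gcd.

1

Euclidean algorithm:
76591 = 3*24844 + 2059
24844 = 12*2059 + 136
2059 = 15*136 + 19
136 = 7*19 + 3
19 = 6*3 + 1
3 = 3*1 + 0
gcd(24844, 76591) = 1.
Working backward:
1 = 19 − 6·3
1 = −6·136 + 43·19
1 = 43·2059 − 651·136
1 = −651·24844 + 7855·2059
1 = 7855·76591 − 24216·24844
So 1 = (7855)·76591 + (-24216)·24844.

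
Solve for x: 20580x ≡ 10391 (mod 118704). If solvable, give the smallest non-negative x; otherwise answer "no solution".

no solution

gcd(20580, 118704):
118704 = 5×20580 + 15804
20580 = 1×15804 + 4776
15804 = 3×4776 + 1476
4776 = 3×1476 + 348
1476 = 4×348 + 84
348 = 4×84 + 12
84 = 7×12 + 0
gcd = 12, but 12 ∤ 10391, so the congruence has no solution.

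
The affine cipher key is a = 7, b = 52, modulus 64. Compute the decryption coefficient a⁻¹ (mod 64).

Run Euclid on (64, 7):
64 = 9*7 + 1
7 = 7*1 + 0
The gcd is 1. Working backward:
1 = 64 − 9·7
So 7·(-9) ≡ 1 (mod 64), and -9 ≡ 55 (mod 64).

55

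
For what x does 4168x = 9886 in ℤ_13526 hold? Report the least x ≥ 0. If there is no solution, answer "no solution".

First find gcd(4168, 13526):
13526 = 3·4168 + 1022
4168 = 4·1022 + 80
1022 = 12·80 + 62
80 = 1·62 + 18
62 = 3·18 + 8
18 = 2·8 + 2
8 = 4·2 + 0
gcd = 2 and 2 | 9886, so solutions exist. Divide through by 2: 2084x ≡ 4943 (mod 6763).
Now find 2084⁻¹ mod 6763:
6763 = 3*2084 + 511
2084 = 4*511 + 40
511 = 12*40 + 31
40 = 1*31 + 9
31 = 3*9 + 4
9 = 2*4 + 1
4 = 4*1 + 0
Back-substitute:
1 = 9 − 2·4
1 = −2·31 + 7·9
1 = 7·40 − 9·31
1 = −9·511 + 115·40
1 = 115·2084 − 469·511
1 = −469·6763 + 1522·2084
So 2084⁻¹ ≡ 1522 (mod 6763).
Then x ≡ 1522·4943 ≡ 2790 (mod 6763); the smallest non-negative solution is x = 2790.

2790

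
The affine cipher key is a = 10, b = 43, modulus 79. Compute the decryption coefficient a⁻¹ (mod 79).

8

Apply the Euclidean algorithm to 79 and 10:
79 = 7×10 + 9
10 = 1×9 + 1
9 = 9×1 + 0
gcd = 1, so the inverse exists. Back-substitute:
1 = 10 − 9
1 = −79 + 8·10
So 10·8 ≡ 1 (mod 79).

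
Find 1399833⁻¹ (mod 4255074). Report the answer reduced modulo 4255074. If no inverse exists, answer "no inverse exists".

no inverse exists

Euclidean algorithm on 4255074, 1399833:
4255074 = 3·1399833 + 55575
1399833 = 25·55575 + 10458
55575 = 5·10458 + 3285
10458 = 3·3285 + 603
3285 = 5·603 + 270
603 = 2·270 + 63
270 = 4·63 + 18
63 = 3·18 + 9
18 = 2·9 + 0
gcd(1399833, 4255074) = 9 ≠ 1, so 1399833 has no multiplicative inverse modulo 4255074.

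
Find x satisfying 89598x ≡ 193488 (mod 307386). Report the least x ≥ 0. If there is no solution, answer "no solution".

431

First find gcd(89598, 307386):
307386 = 3·89598 + 38592
89598 = 2·38592 + 12414
38592 = 3·12414 + 1350
12414 = 9·1350 + 264
1350 = 5·264 + 30
264 = 8·30 + 24
30 = 1·24 + 6
24 = 4·6 + 0
gcd = 6 and 6 | 193488, so solutions exist. Divide through by 6: 14933x ≡ 32248 (mod 51231).
Now find 14933⁻¹ mod 51231:
51231 = 3×14933 + 6432
14933 = 2×6432 + 2069
6432 = 3×2069 + 225
2069 = 9×225 + 44
225 = 5×44 + 5
44 = 8×5 + 4
5 = 1×4 + 1
4 = 4×1 + 0
Back-substitute:
1 = 5 − 4
1 = −44 + 9·5
1 = 9·225 − 46·44
1 = −46·2069 + 423·225
1 = 423·6432 − 1315·2069
1 = −1315·14933 + 3053·6432
1 = 3053·51231 − 10474·14933
So 14933·(-10474) ≡ 1 (mod 51231), i.e. 14933⁻¹ ≡ 40757.
Then x ≡ 40757·32248 ≡ 431 (mod 51231); the smallest non-negative solution is x = 431.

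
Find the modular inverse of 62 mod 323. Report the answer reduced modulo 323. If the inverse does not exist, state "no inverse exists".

Apply the Euclidean algorithm to 323 and 62:
323 = 5*62 + 13
62 = 4*13 + 10
13 = 1*10 + 3
10 = 3*3 + 1
3 = 3*1 + 0
Since gcd(62, 323) = 1, back-substitute to write 1 as a combination:
1 = 10 − 3·3
1 = −3·13 + 4·10
1 = 4·62 − 19·13
1 = −19·323 + 99·62
So 62·99 ≡ 1 (mod 323).

99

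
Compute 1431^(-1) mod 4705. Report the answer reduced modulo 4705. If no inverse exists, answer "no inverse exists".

gcd(4705, 1431) by repeated division:
4705 = 3×1431 + 412
1431 = 3×412 + 195
412 = 2×195 + 22
195 = 8×22 + 19
22 = 1×19 + 3
19 = 6×3 + 1
3 = 3×1 + 0
Since gcd(1431, 4705) = 1, back-substitute to write 1 as a combination:
1 = 19 − 6·3
1 = −6·22 + 7·19
1 = 7·195 − 62·22
1 = −62·412 + 131·195
1 = 131·1431 − 455·412
1 = −455·4705 + 1496·1431
So 1431·1496 ≡ 1 (mod 4705).

1496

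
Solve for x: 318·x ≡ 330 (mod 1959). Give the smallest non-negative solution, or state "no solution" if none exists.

38

First find gcd(318, 1959):
1959 = 6·318 + 51
318 = 6·51 + 12
51 = 4·12 + 3
12 = 4·3 + 0
gcd = 3 and 3 | 330, so solutions exist. Divide through by 3: 106x ≡ 110 (mod 653).
Now find 106⁻¹ mod 653:
653 = 6*106 + 17
106 = 6*17 + 4
17 = 4*4 + 1
4 = 4*1 + 0
Back-substitute:
1 = 17 − 4·4
1 = −4·106 + 25·17
1 = 25·653 − 154·106
So 106·(-154) ≡ 1 (mod 653), i.e. 106⁻¹ ≡ 499.
Then x ≡ 499·110 ≡ 38 (mod 653); the smallest non-negative solution is x = 38.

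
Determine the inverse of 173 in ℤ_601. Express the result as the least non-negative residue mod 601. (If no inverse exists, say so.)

535

Apply the Euclidean algorithm to 601 and 173:
601 = 3*173 + 82
173 = 2*82 + 9
82 = 9*9 + 1
9 = 9*1 + 0
Since gcd(173, 601) = 1, back-substitute to write 1 as a combination:
1 = 82 − 9·9
1 = −9·173 + 19·82
1 = 19·601 − 66·173
Thus 173·(-66) ≡ 1 (mod 601); reducing, -66 mod 601 = 535.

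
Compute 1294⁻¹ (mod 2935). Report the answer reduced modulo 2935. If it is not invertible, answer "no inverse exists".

2529

Extended Euclidean algorithm:
2935 = 2*1294 + 347
1294 = 3*347 + 253
347 = 1*253 + 94
253 = 2*94 + 65
94 = 1*65 + 29
65 = 2*29 + 7
29 = 4*7 + 1
7 = 7*1 + 0
gcd = 1, so the inverse exists. Back-substitute:
1 = 29 − 4·7
1 = −4·65 + 9·29
1 = 9·94 − 13·65
1 = −13·253 + 35·94
1 = 35·347 − 48·253
1 = −48·1294 + 179·347
1 = 179·2935 − 406·1294
Hence 1294⁻¹ ≡ -406 ≡ 2529 (mod 2935).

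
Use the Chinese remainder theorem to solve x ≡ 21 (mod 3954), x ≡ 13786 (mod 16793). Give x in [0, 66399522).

18670809

Write x = 21 + 3954·k. Then 3954·k ≡ 13786 − 21 ≡ 13765 (mod 16793).
Need 3954⁻¹ mod 16793. Extended Euclid on (16793, 3954):
16793 = 4×3954 + 977
3954 = 4×977 + 46
977 = 21×46 + 11
46 = 4×11 + 2
11 = 5×2 + 1
2 = 2×1 + 0
Back-substitute:
1 = 11 − 5·2
1 = −5·46 + 21·11
1 = 21·977 − 446·46
1 = −446·3954 + 1805·977
1 = 1805·16793 − 7666·3954
3954⁻¹ ≡ 9127 (mod 16793), so k ≡ 9127·13765 ≡ 4722 (mod 16793).
x = 21 + 3954·4722 = 18670809.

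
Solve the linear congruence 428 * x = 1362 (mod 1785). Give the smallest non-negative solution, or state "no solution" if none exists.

First find gcd(428, 1785):
1785 = 4·428 + 73
428 = 5·73 + 63
73 = 1·63 + 10
63 = 6·10 + 3
10 = 3·3 + 1
3 = 3·1 + 0
gcd = 1, so a unique solution mod 1785 exists.
Back-substitute for the Bézout coefficients:
1 = 10 − 3·3
1 = −3·63 + 19·10
1 = 19·73 − 22·63
1 = −22·428 + 129·73
1 = 129·1785 − 538·428
So 428·(-538) ≡ 1 (mod 1785), giving 428⁻¹ ≡ 1247.
x ≡ 428⁻¹·1362 ≡ 1247·1362 ≡ 879 (mod 1785).

879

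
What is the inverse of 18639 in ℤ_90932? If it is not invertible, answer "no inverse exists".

14787

Apply the Euclidean algorithm to 90932 and 18639:
90932 = 4×18639 + 16376
18639 = 1×16376 + 2263
16376 = 7×2263 + 535
2263 = 4×535 + 123
535 = 4×123 + 43
123 = 2×43 + 37
43 = 1×37 + 6
37 = 6×6 + 1
6 = 6×1 + 0
gcd = 1, so the inverse exists. Back-substitute:
1 = 37 − 6·6
1 = −6·43 + 7·37
1 = 7·123 − 20·43
1 = −20·535 + 87·123
1 = 87·2263 − 368·535
1 = −368·16376 + 2663·2263
1 = 2663·18639 − 3031·16376
1 = −3031·90932 + 14787·18639
So 18639·14787 ≡ 1 (mod 90932).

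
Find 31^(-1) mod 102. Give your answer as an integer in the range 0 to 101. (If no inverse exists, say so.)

Extended Euclidean algorithm:
102 = 3×31 + 9
31 = 3×9 + 4
9 = 2×4 + 1
4 = 4×1 + 0
gcd = 1, so the inverse exists. Back-substitute:
1 = 9 − 2·4
1 = −2·31 + 7·9
1 = 7·102 − 23·31
Thus 31·(-23) ≡ 1 (mod 102); reducing, -23 mod 102 = 79.

79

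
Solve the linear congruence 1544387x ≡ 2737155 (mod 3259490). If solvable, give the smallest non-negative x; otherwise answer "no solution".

no solution

gcd(1544387, 3259490):
3259490 = 2×1544387 + 170716
1544387 = 9×170716 + 7943
170716 = 21×7943 + 3913
7943 = 2×3913 + 117
3913 = 33×117 + 52
117 = 2×52 + 13
52 = 4×13 + 0
gcd = 13, but 13 ∤ 2737155, so the congruence has no solution.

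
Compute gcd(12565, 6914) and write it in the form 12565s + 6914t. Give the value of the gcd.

Repeated division:
12565 = 1*6914 + 5651
6914 = 1*5651 + 1263
5651 = 4*1263 + 599
1263 = 2*599 + 65
599 = 9*65 + 14
65 = 4*14 + 9
14 = 1*9 + 5
9 = 1*5 + 4
5 = 1*4 + 1
4 = 4*1 + 0
gcd(12565, 6914) = 1.
Back-substituting:
1 = 5 − 4
1 = −9 + 2·5
1 = 2·14 − 3·9
1 = −3·65 + 14·14
1 = 14·599 − 129·65
1 = −129·1263 + 272·599
1 = 272·5651 − 1217·1263
1 = −1217·6914 + 1489·5651
1 = 1489·12565 − 2706·6914
So 1 = (1489)·12565 + (-2706)·6914.

1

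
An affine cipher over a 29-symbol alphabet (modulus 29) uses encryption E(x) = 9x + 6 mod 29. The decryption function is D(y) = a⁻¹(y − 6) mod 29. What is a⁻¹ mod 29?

13

Run Euclid on (29, 9):
29 = 3*9 + 2
9 = 4*2 + 1
2 = 2*1 + 0
Since gcd(9, 29) = 1, back-substitute to write 1 as a combination:
1 = 9 − 4·2
1 = −4·29 + 13·9
So 9·13 ≡ 1 (mod 29).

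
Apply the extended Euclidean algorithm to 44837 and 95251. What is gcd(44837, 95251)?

Repeated division:
95251 = 2·44837 + 5577
44837 = 8·5577 + 221
5577 = 25·221 + 52
221 = 4·52 + 13
52 = 4·13 + 0
gcd(44837, 95251) = 13.
Back-substituting:
13 = 221 − 4·52
13 = −4·5577 + 101·221
13 = 101·44837 − 812·5577
13 = −812·95251 + 1725·44837
So 13 = (-812)·95251 + (1725)·44837.

13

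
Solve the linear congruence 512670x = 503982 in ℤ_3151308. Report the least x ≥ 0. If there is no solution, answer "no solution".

39347

First find gcd(512670, 3151308):
3151308 = 6×512670 + 75288
512670 = 6×75288 + 60942
75288 = 1×60942 + 14346
60942 = 4×14346 + 3558
14346 = 4×3558 + 114
3558 = 31×114 + 24
114 = 4×24 + 18
24 = 1×18 + 6
18 = 3×6 + 0
gcd = 6 and 6 | 503982, so solutions exist. Divide through by 6: 85445x ≡ 83997 (mod 525218).
Now find 85445⁻¹ mod 525218:
525218 = 6×85445 + 12548
85445 = 6×12548 + 10157
12548 = 1×10157 + 2391
10157 = 4×2391 + 593
2391 = 4×593 + 19
593 = 31×19 + 4
19 = 4×4 + 3
4 = 1×3 + 1
3 = 3×1 + 0
Back-substitute:
1 = 4 − 3
1 = −19 + 5·4
1 = 5·593 − 156·19
1 = −156·2391 + 629·593
1 = 629·10157 − 2672·2391
1 = −2672·12548 + 3301·10157
1 = 3301·85445 − 22478·12548
1 = −22478·525218 + 138169·85445
So 85445⁻¹ ≡ 138169 (mod 525218).
Then x ≡ 138169·83997 ≡ 39347 (mod 525218); the smallest non-negative solution is x = 39347.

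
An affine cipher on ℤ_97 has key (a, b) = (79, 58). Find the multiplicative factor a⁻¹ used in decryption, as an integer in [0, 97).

70

gcd(97, 79) by repeated division:
97 = 1×79 + 18
79 = 4×18 + 7
18 = 2×7 + 4
7 = 1×4 + 3
4 = 1×3 + 1
3 = 3×1 + 0
gcd = 1, so the inverse exists. Back-substitute:
1 = 4 − 3
1 = −7 + 2·4
1 = 2·18 − 5·7
1 = −5·79 + 22·18
1 = 22·97 − 27·79
So 79·(-27) ≡ 1 (mod 97), and -27 ≡ 70 (mod 97).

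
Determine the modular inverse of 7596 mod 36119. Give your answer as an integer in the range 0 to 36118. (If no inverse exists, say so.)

Extended Euclidean algorithm:
36119 = 4×7596 + 5735
7596 = 1×5735 + 1861
5735 = 3×1861 + 152
1861 = 12×152 + 37
152 = 4×37 + 4
37 = 9×4 + 1
4 = 4×1 + 0
Since gcd(7596, 36119) = 1, back-substitute to write 1 as a combination:
1 = 37 − 9·4
1 = −9·152 + 37·37
1 = 37·1861 − 453·152
1 = −453·5735 + 1396·1861
1 = 1396·7596 − 1849·5735
1 = −1849·36119 + 8792·7596
So 7596·8792 ≡ 1 (mod 36119).

8792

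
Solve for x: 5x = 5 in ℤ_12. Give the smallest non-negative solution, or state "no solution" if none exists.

First find gcd(5, 12):
12 = 2*5 + 2
5 = 2*2 + 1
2 = 2*1 + 0
gcd = 1, so a unique solution mod 12 exists.
Back-substitute for the Bézout coefficients:
1 = 5 − 2·2
1 = −2·12 + 5·5
So 5·(5) ≡ 1 (mod 12), giving 5⁻¹ ≡ 5.
x ≡ 5⁻¹·5 ≡ 5·5 ≡ 1 (mod 12).

1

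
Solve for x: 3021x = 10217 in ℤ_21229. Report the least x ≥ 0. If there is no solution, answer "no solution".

First find gcd(3021, 21229):
21229 = 7*3021 + 82
3021 = 36*82 + 69
82 = 1*69 + 13
69 = 5*13 + 4
13 = 3*4 + 1
4 = 4*1 + 0
gcd = 1, so a unique solution mod 21229 exists.
Back-substitute for the Bézout coefficients:
1 = 13 − 3·4
1 = −3·69 + 16·13
1 = 16·82 − 19·69
1 = −19·3021 + 700·82
1 = 700·21229 − 4919·3021
So 3021·(-4919) ≡ 1 (mod 21229), giving 3021⁻¹ ≡ 16310.
x ≡ 3021⁻¹·10217 ≡ 16310·10217 ≡ 12849 (mod 21229).

12849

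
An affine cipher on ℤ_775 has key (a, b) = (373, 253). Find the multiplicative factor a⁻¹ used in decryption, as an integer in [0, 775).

gcd(775, 373) by repeated division:
775 = 2×373 + 29
373 = 12×29 + 25
29 = 1×25 + 4
25 = 6×4 + 1
4 = 4×1 + 0
gcd = 1, so the inverse exists. Back-substitute:
1 = 25 − 6·4
1 = −6·29 + 7·25
1 = 7·373 − 90·29
1 = −90·775 + 187·373
So 373·187 ≡ 1 (mod 775).

187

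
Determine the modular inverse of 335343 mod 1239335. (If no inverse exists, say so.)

gcd(1239335, 335343) by repeated division:
1239335 = 3×335343 + 233306
335343 = 1×233306 + 102037
233306 = 2×102037 + 29232
102037 = 3×29232 + 14341
29232 = 2×14341 + 550
14341 = 26×550 + 41
550 = 13×41 + 17
41 = 2×17 + 7
17 = 2×7 + 3
7 = 2×3 + 1
3 = 3×1 + 0
Since gcd(335343, 1239335) = 1, back-substitute to write 1 as a combination:
1 = 7 − 2·3
1 = −2·17 + 5·7
1 = 5·41 − 12·17
1 = −12·550 + 161·41
1 = 161·14341 − 4198·550
1 = −4198·29232 + 8557·14341
1 = 8557·102037 − 29869·29232
1 = −29869·233306 + 68295·102037
1 = 68295·335343 − 98164·233306
1 = −98164·1239335 + 362787·335343
So 335343·362787 ≡ 1 (mod 1239335).

362787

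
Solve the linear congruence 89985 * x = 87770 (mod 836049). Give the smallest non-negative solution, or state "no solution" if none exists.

no solution

gcd(89985, 836049):
836049 = 9·89985 + 26184
89985 = 3·26184 + 11433
26184 = 2·11433 + 3318
11433 = 3·3318 + 1479
3318 = 2·1479 + 360
1479 = 4·360 + 39
360 = 9·39 + 9
39 = 4·9 + 3
9 = 3·3 + 0
gcd = 3, but 3 ∤ 87770, so the congruence has no solution.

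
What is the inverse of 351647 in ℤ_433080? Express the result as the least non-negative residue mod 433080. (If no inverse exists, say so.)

Extended Euclidean algorithm:
433080 = 1*351647 + 81433
351647 = 4*81433 + 25915
81433 = 3*25915 + 3688
25915 = 7*3688 + 99
3688 = 37*99 + 25
99 = 3*25 + 24
25 = 1*24 + 1
24 = 24*1 + 0
Since gcd(351647, 433080) = 1, back-substitute to write 1 as a combination:
1 = 25 − 24
1 = −99 + 4·25
1 = 4·3688 − 149·99
1 = −149·25915 + 1047·3688
1 = 1047·81433 − 3290·25915
1 = −3290·351647 + 14207·81433
1 = 14207·433080 − 17497·351647
Thus 351647·(-17497) ≡ 1 (mod 433080); reducing, -17497 mod 433080 = 415583.

415583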